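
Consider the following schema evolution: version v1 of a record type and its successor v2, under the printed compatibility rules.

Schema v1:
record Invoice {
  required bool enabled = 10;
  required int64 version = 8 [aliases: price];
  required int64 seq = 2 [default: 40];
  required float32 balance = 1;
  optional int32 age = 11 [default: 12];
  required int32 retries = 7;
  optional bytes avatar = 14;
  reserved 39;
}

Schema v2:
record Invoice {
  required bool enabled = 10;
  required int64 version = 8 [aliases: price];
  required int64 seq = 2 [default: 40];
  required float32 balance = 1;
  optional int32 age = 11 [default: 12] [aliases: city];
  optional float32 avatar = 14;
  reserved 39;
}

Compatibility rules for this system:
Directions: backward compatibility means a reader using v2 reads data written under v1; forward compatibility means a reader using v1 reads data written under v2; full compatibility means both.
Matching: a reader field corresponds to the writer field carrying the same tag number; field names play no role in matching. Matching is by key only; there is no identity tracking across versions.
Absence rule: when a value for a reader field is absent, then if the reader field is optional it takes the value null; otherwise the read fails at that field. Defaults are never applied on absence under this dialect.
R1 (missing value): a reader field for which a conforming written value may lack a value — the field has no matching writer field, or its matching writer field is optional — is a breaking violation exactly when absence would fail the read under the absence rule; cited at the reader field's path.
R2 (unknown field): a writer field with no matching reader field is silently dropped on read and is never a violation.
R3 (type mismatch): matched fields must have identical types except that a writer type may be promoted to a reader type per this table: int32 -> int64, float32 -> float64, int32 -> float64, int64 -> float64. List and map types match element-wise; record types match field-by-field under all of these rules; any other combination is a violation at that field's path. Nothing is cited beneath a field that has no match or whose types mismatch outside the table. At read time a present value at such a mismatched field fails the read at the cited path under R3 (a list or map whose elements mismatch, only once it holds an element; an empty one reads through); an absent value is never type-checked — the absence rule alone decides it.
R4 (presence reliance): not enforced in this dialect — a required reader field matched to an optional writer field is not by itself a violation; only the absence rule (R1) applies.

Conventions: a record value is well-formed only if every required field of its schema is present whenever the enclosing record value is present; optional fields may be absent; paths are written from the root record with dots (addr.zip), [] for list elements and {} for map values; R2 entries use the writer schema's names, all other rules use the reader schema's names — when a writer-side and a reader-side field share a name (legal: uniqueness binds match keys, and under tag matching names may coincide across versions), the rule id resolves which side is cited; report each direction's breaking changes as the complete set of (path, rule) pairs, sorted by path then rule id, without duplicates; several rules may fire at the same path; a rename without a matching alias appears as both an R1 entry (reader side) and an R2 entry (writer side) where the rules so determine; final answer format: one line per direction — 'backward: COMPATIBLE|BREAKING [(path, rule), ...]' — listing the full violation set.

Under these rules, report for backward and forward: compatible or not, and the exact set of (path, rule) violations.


backward: BREAKING [(avatar, R3)]; forward: BREAKING [(avatar, R3), (retries, R1)]

in Invoice below, arrows point writer -> reader
backward analysis of Invoice with v2 as reader and v1 as writer:
  enabled: bool -> bool, writer required; from enabled
  version: int64 -> int64, writer required; from version
  seq: int64 -> int64, writer required; from seq
  balance: float32 -> float32, writer required; from balance
  age: int32 -> int32, writer optional; from age
  avatar: bytes -> float32, writer optional; from avatar
  writer field retries has no reader counterpart
  R3 fires at avatar
  => backward: BREAKING (1)
forward analysis of Invoice with v1 as reader and v2 as writer:
  enabled: bool -> bool, writer required; from enabled
  version: int64 -> int64, writer required; from version
  seq: int64 -> int64, writer required; from seq
  balance: float32 -> float32, writer required; from balance
  age: int32 -> int32, writer optional; from age
  no writer field matches reader retries
  avatar: float32 -> bytes, writer optional; from avatar
  R3 fires at avatar
  R1 fires at retries
  => forward: BREAKING (2)


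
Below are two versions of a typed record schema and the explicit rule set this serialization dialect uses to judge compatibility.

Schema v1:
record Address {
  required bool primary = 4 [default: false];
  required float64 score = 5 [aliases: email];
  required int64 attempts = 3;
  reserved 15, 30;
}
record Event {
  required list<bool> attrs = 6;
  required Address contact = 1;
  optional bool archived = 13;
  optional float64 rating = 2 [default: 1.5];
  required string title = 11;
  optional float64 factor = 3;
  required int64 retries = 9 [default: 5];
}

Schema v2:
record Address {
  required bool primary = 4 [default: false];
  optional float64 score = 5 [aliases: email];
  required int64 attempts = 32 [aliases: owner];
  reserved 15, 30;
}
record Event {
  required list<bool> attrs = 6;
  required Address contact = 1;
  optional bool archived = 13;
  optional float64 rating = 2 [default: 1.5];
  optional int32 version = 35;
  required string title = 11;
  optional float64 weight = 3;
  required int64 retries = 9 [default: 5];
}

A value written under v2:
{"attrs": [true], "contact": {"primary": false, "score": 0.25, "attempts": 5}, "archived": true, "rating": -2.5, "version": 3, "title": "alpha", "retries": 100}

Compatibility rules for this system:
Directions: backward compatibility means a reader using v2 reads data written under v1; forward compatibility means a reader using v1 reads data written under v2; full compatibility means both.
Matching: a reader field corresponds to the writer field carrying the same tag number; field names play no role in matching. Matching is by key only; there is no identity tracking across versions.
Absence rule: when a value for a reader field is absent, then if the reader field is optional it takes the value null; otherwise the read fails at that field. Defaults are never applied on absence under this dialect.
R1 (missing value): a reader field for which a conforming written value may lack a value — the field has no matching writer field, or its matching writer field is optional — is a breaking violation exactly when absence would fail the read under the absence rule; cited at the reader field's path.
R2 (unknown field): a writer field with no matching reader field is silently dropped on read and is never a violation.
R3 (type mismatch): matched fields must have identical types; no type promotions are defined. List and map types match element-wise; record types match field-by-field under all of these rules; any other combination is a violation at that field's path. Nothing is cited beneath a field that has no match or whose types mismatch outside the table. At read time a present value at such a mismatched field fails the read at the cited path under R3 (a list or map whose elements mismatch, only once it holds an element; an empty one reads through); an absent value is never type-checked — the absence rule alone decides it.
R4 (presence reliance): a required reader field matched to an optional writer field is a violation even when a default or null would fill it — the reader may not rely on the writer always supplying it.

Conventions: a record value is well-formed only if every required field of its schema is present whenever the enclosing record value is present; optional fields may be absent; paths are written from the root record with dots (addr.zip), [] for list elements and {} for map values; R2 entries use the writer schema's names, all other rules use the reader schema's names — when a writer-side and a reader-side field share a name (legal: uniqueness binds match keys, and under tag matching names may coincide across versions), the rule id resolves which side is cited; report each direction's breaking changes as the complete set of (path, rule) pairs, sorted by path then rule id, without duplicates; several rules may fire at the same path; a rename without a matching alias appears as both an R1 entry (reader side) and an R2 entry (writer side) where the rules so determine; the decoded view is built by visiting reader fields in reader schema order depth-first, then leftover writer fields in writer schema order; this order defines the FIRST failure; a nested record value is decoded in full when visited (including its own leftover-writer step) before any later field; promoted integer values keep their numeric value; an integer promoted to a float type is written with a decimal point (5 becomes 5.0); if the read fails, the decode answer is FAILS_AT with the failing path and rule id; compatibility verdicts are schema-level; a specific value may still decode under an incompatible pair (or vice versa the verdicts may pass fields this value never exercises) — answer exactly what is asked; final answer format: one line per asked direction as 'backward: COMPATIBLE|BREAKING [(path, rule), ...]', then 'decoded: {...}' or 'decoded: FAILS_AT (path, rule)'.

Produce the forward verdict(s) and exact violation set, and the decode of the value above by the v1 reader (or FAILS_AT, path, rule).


forward: BREAKING [(contact.attempts, R1), (contact.score, R1), (contact.score, R4)]; decoded: FAILS_AT (contact.attempts, R1)

arrows below run writer -> reader for Event
forward on Event — v1 reading data written by v2:
  attrs <- attrs (list<bool> -> list<bool>, writer required)
  contact <- contact (Address -> Address, writer required)
  archived <- archived (bool -> bool, writer optional)
  rating <- rating (float64 -> float64, writer optional)
  title <- title (string -> string, writer required)
  factor <- weight (float64 -> float64, writer optional)
  retries <- retries (int64 -> int64, writer required)
  version (writer side), unknown to reader
  contact.primary <- contact.primary (bool -> bool, writer required)
  contact.score <- contact.score (float64 -> float64, writer optional)
  no writer field matches reader contact.attempts
  contact.attempts (writer side), unknown to reader
  rule R1 violated at contact.attempts
  rule R1 violated at contact.score
  rule R4 violated at contact.score
  => forward verdict for Event: BREAKING, 3 violation(s)
decode walk for Event under reader schema v1:
  attrs := [true]
  contact.primary := false
  contact.score := 0.25
  read fails at contact.attempts under R1 (no fill)
  => FAILS_AT (contact.attempts, R1)
remaining Event differences; none change what is asked:
  added field version to record Event: optional int32, tag 35 (in v2 it sits immediately before title) -> fires no rule on Event, leaving the asked answer as it is
  renamed field factor to weight in record Event -> fires no rule on Event, leaving the asked answer as it is


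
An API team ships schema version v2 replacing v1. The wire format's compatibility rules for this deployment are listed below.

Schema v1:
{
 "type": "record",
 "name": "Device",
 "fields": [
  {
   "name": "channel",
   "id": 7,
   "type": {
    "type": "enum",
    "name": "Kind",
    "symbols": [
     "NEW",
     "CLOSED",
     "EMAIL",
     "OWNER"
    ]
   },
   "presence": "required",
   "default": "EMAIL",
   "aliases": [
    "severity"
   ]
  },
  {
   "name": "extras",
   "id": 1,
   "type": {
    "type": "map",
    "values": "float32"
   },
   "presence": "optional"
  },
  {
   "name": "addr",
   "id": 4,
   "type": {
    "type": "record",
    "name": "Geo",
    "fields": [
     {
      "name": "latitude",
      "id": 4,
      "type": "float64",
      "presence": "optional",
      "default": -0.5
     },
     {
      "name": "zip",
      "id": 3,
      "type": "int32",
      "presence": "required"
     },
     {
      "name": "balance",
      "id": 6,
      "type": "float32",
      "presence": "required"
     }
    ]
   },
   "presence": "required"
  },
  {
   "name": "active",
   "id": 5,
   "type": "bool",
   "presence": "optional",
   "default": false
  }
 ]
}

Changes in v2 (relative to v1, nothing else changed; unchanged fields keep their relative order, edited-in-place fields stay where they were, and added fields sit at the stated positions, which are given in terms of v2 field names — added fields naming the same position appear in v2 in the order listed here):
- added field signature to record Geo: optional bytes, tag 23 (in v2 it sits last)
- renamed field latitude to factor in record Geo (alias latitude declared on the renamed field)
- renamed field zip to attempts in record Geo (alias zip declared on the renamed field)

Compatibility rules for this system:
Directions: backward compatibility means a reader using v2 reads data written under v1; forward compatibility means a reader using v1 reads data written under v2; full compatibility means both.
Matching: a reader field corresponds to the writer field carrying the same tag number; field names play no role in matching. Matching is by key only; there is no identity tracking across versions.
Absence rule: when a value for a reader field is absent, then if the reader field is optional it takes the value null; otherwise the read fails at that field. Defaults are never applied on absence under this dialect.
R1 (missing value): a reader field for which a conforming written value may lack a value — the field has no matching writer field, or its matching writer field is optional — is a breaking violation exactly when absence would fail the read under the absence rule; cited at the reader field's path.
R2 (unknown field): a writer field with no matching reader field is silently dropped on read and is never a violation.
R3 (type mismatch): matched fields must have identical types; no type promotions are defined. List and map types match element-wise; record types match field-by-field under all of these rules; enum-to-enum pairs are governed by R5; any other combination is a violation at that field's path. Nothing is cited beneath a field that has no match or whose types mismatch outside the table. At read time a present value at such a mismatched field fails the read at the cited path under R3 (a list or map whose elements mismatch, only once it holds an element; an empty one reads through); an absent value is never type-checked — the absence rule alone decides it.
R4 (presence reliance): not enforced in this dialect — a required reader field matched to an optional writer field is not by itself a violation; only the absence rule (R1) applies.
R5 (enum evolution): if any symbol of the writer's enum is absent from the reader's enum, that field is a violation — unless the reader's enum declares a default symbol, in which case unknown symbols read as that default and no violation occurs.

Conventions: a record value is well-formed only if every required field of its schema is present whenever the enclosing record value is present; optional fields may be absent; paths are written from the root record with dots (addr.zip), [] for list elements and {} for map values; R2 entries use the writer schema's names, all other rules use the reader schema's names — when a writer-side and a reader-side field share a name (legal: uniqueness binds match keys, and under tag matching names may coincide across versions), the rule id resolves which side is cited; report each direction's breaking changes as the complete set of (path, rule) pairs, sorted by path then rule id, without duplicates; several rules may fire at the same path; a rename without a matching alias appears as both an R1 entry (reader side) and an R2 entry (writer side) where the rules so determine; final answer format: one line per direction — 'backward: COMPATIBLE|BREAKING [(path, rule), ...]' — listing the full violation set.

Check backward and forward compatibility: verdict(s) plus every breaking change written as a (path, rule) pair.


backward: COMPATIBLE []; forward: COMPATIBLE []

each type pair in Device: writer, then reader
checking backward for Device: reader v2 against writer v1:
  channel: paired with writer channel (Kind -> Kind; writer required)
  extras: paired with writer extras (map<string, float32> -> map<string, float32>; writer optional)
  addr: paired with writer addr (Geo -> Geo; writer required)
  active: paired with writer active (bool -> bool; writer optional)
  addr.factor: paired with writer addr.latitude (float64 -> float64; writer optional)
  addr.attempts: paired with writer addr.zip (int32 -> int32; writer required)
  addr.balance: paired with writer addr.balance (float32 -> float32; writer required)
  no writer field matches reader addr.signature
  nothing fires on Device: backward is COMPATIBLE
checking forward for Device: reader v1 against writer v2:
  channel: paired with writer channel (Kind -> Kind; writer required)
  extras: paired with writer extras (map<string, float32> -> map<string, float32>; writer optional)
  addr: paired with writer addr (Geo -> Geo; writer required)
  active: paired with writer active (bool -> bool; writer optional)
  addr.latitude: paired with writer addr.factor (float64 -> float64; writer optional)
  addr.zip: paired with writer addr.attempts (int32 -> int32; writer required)
  addr.balance: paired with writer addr.balance (float32 -> float32; writer required)
  writer addr.signature: unknown to reader
  nothing fires on Device: forward is COMPATIBLE


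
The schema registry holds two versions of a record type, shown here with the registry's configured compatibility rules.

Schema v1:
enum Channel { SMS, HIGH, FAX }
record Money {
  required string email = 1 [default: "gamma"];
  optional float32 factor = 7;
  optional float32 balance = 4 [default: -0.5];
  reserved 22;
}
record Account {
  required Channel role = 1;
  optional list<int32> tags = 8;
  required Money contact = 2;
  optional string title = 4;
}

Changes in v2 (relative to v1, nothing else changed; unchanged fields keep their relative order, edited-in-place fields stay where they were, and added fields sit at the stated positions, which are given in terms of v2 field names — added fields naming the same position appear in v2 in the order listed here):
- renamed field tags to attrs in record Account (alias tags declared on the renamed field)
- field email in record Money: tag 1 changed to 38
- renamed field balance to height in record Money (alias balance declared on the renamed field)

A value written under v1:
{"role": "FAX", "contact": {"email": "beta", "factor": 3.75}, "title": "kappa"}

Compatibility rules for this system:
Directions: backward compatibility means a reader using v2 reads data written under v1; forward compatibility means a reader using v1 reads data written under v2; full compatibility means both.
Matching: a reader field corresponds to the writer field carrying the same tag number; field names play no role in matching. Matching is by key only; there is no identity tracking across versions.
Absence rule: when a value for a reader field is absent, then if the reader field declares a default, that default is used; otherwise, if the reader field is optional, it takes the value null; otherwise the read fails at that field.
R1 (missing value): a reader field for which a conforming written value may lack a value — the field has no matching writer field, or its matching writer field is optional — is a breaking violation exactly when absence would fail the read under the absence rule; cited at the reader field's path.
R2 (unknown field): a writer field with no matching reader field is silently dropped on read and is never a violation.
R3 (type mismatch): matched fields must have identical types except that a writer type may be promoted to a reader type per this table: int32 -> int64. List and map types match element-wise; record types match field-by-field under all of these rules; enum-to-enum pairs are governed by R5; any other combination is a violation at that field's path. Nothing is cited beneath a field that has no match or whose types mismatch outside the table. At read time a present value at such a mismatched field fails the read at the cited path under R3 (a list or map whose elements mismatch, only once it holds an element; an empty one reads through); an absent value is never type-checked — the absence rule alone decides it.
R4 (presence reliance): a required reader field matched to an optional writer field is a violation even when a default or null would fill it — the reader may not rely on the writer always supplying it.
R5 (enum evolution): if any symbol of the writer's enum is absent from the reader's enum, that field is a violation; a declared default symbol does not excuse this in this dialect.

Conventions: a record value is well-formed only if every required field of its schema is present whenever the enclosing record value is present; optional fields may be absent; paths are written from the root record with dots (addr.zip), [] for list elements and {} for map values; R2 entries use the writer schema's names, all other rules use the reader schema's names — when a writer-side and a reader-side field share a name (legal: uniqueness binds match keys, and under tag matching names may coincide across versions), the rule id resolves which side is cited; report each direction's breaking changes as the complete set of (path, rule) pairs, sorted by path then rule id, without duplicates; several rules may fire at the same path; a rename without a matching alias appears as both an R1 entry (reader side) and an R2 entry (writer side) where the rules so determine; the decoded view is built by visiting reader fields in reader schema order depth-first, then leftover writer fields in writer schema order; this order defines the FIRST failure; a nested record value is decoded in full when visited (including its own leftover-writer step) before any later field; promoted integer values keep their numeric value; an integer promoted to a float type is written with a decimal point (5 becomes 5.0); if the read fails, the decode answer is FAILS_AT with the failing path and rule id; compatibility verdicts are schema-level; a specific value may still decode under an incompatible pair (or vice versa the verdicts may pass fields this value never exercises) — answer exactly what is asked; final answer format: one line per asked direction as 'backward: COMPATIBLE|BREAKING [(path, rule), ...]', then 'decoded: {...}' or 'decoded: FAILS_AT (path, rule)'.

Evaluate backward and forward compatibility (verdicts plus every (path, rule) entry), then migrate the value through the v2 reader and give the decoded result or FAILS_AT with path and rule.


backward: COMPATIBLE []; forward: COMPATIBLE []; decoded: {"role": "FAX", "attrs": null, "contact": {"email": "gamma", "factor": 3.75, "height": -0.5}, "title": "kappa"}

in Account below, arrows point writer -> reader
backward pass over Account, reader schema v2, writer schema v1:
  role: Channel -> Channel, writer required; from role
  attrs: list<int32> -> list<int32>, writer optional; from tags
  contact: Money -> Money, writer required; from contact
  title: string -> string, writer optional; from title
  contact.email has no writer counterpart
  contact.factor: float32 -> float32, writer optional; from contact.factor
  contact.height: float32 -> float32, writer optional; from contact.balance
  leftover writer field: contact.email
  => backward: COMPATIBLE
forward pass over Account, reader schema v1, writer schema v2:
  role: Channel -> Channel, writer required; from role
  tags: list<int32> -> list<int32>, writer optional; from attrs
  contact: Money -> Money, writer required; from contact
  title: string -> string, writer optional; from title
  contact.email has no writer counterpart
  contact.factor: float32 -> float32, writer optional; from contact.factor
  contact.balance: float32 -> float32, writer optional; from contact.height
  leftover writer field: contact.email
  => forward: COMPATIBLE
migrating the Account value to v2:
  role := "FAX"
  attrs := null (absent, optional -> null)
  contact.email := "gamma" (absent -> default)
  contact.factor := 3.75
  contact.height := -0.5 (absent -> default)
  writer contact.email: unknown -> dropped
  title := "kappa"
  => decoded: {"role": "FAX", "attrs": null, "contact": {"email": "gamma", "factor": 3.75, "height": -0.5}, "title": "kappa"}


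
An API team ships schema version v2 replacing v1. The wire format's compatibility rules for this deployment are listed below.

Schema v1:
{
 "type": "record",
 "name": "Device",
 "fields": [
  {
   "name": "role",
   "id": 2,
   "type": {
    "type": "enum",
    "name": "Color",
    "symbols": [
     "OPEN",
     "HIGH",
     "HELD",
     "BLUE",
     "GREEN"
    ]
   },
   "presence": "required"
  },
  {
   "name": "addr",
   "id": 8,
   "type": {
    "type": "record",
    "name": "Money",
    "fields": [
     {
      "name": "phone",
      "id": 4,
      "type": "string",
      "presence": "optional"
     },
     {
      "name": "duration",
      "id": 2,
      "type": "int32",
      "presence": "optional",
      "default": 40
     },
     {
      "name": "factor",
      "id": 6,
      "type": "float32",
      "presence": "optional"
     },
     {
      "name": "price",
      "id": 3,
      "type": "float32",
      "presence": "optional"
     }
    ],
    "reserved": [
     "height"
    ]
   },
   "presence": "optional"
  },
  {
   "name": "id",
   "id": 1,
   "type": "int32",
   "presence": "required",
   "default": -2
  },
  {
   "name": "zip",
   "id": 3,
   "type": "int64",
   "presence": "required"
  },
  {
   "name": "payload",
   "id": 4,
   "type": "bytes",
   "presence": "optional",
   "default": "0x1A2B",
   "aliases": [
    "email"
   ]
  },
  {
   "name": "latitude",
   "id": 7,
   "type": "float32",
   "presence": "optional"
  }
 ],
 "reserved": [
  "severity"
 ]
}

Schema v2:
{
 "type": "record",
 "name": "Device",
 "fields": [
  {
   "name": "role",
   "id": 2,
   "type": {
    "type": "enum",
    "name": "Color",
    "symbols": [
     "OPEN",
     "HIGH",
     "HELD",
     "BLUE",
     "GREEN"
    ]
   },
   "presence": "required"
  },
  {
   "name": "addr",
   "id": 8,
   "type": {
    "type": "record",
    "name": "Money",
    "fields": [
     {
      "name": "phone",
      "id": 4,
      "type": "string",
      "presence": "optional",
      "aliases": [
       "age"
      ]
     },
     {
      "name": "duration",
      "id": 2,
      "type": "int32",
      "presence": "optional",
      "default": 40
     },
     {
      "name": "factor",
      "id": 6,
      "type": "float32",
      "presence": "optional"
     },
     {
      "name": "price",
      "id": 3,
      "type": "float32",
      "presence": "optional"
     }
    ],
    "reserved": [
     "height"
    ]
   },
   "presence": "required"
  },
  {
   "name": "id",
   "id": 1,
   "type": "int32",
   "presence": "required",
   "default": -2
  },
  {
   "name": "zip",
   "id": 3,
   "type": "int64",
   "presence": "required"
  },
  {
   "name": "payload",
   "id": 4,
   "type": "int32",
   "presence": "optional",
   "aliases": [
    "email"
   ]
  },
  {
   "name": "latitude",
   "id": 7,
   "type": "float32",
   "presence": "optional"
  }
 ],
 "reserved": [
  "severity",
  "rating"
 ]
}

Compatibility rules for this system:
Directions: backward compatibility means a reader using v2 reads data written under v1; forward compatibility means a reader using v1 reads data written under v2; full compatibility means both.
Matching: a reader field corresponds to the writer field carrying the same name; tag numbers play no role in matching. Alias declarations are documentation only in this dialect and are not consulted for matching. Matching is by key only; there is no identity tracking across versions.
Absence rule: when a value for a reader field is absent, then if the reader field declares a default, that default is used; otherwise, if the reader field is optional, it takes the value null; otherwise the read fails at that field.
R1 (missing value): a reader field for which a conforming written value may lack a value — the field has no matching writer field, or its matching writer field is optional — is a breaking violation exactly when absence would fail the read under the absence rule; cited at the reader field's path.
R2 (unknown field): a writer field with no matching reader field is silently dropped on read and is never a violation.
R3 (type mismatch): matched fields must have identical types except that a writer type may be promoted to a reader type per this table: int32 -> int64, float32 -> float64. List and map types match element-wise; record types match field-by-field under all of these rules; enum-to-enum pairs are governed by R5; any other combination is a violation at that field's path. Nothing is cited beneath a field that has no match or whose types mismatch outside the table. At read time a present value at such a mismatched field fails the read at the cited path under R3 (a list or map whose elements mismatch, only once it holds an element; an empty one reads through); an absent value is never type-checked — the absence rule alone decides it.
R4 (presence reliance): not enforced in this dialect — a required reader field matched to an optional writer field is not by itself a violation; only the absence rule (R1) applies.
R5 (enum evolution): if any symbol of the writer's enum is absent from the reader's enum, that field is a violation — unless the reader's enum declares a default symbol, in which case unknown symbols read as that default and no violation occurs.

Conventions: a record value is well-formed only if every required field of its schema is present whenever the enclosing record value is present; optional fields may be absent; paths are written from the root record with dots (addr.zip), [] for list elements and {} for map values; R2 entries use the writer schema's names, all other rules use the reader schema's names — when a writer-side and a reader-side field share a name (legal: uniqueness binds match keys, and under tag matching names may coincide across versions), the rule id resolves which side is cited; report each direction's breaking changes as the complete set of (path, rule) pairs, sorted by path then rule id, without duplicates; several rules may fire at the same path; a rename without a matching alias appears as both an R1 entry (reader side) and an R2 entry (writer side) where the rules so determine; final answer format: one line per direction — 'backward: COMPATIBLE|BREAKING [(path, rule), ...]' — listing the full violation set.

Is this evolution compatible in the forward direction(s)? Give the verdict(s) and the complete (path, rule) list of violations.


forward: BREAKING [(payload, R3)]

each type pair in Device: writer, then reader
forward pass over Device, reader schema v1, writer schema v2:
  role <- role (Color -> Color, writer required)
  addr <- addr (Money -> Money, writer required)
  id <- id (int32 -> int32, writer required)
  zip <- zip (int64 -> int64, writer required)
  payload <- payload (int32 -> bytes, writer optional)
  latitude <- latitude (float32 -> float32, writer optional)
  addr.phone <- addr.phone (string -> string, writer optional)
  addr.duration <- addr.duration (int32 -> int32, writer optional)
  addr.factor <- addr.factor (float32 -> float32, writer optional)
  addr.price <- addr.price (float32 -> float32, writer optional)
  violation R3 at payload
  => 1 violation(s): forward is BREAKING for Device
the rest of the Device diff is inert for this question:
  field addr in record Device: optional changed to required -> its effect on Device is confined to the backward direction, not asked


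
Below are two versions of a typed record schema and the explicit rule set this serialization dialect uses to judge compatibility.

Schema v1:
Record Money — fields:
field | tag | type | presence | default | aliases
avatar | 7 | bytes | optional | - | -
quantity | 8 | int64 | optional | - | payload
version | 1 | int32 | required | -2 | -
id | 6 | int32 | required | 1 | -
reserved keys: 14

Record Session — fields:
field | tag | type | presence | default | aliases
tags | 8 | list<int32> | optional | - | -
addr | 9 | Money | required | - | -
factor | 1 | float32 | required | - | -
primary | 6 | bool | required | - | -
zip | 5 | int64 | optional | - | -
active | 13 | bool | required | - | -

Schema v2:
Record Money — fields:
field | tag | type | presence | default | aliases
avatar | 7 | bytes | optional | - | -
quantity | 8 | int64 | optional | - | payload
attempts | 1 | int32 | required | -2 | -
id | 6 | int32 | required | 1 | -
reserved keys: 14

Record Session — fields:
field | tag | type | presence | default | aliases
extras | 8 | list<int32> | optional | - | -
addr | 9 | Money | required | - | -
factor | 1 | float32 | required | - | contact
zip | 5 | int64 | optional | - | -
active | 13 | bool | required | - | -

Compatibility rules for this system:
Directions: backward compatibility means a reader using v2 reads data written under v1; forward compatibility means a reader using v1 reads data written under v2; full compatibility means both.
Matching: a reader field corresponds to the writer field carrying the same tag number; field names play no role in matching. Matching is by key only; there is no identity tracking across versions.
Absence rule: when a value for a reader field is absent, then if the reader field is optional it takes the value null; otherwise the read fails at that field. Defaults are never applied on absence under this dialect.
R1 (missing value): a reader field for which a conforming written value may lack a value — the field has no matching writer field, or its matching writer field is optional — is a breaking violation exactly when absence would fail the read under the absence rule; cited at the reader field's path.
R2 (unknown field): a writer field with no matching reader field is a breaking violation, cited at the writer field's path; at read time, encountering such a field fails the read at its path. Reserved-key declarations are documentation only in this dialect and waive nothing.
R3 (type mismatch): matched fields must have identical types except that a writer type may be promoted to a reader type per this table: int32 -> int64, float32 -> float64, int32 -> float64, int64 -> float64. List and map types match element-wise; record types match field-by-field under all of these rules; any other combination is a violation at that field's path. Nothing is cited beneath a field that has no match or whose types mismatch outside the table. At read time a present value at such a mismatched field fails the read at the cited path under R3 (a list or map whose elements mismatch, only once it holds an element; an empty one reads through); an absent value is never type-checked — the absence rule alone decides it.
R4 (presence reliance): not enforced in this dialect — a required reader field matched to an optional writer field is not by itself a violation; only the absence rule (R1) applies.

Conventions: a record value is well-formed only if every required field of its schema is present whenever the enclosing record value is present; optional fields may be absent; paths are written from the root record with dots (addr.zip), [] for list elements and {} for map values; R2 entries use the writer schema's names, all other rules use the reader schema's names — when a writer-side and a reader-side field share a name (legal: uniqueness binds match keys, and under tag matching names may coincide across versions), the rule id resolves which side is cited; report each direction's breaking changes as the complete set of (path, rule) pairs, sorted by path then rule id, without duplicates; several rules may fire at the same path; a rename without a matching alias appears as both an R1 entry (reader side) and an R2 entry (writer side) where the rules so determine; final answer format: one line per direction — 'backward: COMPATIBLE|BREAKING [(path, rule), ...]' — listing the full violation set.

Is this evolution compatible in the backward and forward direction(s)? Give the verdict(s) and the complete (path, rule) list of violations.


each type pair in Session: writer, then reader
backward for Session (reader v2, writer v1):
  extras: list<int32> -> list<int32>, writer optional; from tags
  addr: Money -> Money, writer required; from addr
  factor: float32 -> float32, writer required; from factor
  zip: int64 -> int64, writer optional; from zip
  active: bool -> bool, writer required; from active
  leftover writer field: primary
  addr.avatar: bytes -> bytes, writer optional; from addr.avatar
  addr.quantity: int64 -> int64, writer optional; from addr.quantity
  addr.attempts: int32 -> int32, writer required; from addr.version
  addr.id: int32 -> int32, writer required; from addr.id
  breaking: (primary, R2)
  => 1 violation(s): backward is BREAKING for Session
forward for Session (reader v1, writer v2):
  tags: list<int32> -> list<int32>, writer optional; from extras
  addr: Money -> Money, writer required; from addr
  factor: float32 -> float32, writer required; from factor
  primary: no writer match
  zip: int64 -> int64, writer optional; from zip
  active: bool -> bool, writer required; from active
  addr.avatar: bytes -> bytes, writer optional; from addr.avatar
  addr.quantity: int64 -> int64, writer optional; from addr.quantity
  addr.version: int32 -> int32, writer required; from addr.attempts
  addr.id: int32 -> int32, writer required; from addr.id
  breaking: (primary, R1)
  => 1 violation(s): forward is BREAKING for Session

backward: BREAKING [(primary, R2)]; forward: BREAKING [(primary, R1)]


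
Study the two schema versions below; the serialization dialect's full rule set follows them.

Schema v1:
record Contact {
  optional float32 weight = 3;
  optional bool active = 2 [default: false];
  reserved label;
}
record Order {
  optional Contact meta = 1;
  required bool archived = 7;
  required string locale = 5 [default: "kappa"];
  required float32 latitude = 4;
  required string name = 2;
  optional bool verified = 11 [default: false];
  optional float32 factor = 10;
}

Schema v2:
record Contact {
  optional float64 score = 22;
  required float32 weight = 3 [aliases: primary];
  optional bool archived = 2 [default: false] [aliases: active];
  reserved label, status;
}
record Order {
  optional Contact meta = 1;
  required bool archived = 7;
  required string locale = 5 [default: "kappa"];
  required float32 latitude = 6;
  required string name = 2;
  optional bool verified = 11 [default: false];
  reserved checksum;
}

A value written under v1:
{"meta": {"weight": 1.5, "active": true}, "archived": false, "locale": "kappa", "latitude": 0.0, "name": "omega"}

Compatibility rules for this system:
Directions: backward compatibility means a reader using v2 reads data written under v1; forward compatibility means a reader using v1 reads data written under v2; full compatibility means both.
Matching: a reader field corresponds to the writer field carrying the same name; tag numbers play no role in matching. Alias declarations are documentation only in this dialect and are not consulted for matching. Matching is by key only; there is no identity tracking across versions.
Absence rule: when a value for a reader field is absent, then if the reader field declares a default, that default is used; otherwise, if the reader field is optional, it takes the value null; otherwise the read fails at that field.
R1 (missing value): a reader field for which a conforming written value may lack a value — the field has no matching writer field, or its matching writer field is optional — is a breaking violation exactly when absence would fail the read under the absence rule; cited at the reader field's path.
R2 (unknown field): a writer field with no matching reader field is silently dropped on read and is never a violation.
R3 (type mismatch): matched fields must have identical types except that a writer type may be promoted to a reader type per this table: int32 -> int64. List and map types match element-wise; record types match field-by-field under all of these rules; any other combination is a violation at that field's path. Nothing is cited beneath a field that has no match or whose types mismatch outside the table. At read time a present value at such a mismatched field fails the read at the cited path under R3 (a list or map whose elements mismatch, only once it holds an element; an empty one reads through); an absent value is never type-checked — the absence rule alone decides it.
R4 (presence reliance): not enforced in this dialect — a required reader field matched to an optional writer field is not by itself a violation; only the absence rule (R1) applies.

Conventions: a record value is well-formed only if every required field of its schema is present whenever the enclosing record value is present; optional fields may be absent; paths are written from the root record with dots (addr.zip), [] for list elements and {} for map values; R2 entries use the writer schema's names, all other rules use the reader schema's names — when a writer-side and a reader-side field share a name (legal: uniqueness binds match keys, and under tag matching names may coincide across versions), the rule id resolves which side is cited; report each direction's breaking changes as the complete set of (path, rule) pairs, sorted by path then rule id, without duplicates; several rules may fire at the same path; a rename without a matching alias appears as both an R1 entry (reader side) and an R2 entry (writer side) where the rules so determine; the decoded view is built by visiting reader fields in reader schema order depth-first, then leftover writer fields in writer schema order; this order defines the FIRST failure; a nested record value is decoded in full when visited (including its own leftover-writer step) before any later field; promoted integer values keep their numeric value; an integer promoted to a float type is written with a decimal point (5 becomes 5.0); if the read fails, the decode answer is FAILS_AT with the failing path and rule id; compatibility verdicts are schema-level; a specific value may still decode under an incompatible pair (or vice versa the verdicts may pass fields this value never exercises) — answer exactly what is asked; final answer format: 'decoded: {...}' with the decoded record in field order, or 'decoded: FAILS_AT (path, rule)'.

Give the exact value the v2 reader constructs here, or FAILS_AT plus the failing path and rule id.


decoded: {"meta": {"score": null, "weight": 1.5, "archived": false}, "archived": false, "locale": "kappa", "latitude": 0.0, "name": "omega", "verified": false}

each type pair in Order: writer, then reader
decoding the Order value with the v2 reader:
  meta.score := null (not supplied -> null)
  meta.weight := 1.5
  meta.archived := false (no value, default fills)
  writer meta.active: unmatched, discarded
  archived := false
  locale := "kappa"
  latitude := 0.0
  name := "omega"
  verified := false (no value, default fills)
  => decoded: {"meta": {"score": null, "weight": 1.5, "archived": false}, "archived": false, "locale": "kappa", "latitude": 0.0, "name": "omega", "verified": false}
the other Order changes do not affect what is asked:
  field weight in record Contact: optional changed to required -> schema-level compatibility only; this Order value's decode is unchanged
  field latitude in record Order: tag 4 changed to 6 -> fires no rule on Order under this dialect and leaves the result unchanged
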